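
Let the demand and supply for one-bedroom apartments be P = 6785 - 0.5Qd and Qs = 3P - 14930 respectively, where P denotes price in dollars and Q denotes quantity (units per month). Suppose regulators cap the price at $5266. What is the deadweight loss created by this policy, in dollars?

706335

Rearranging demand gives Qd = 13570 - 2P. Equilibrium: 13570 - 2P = 3P - 14930, so 28500 = 5P and P* = 5700, Q* = 2170.
Since 5266 < 5700, the ceiling is binding.
At P = 5266: Qd = 13570 - 2·5266 = 3038 and Qs = 3·5266 - 14930 = 868.
Quantity traded falls to 868. At Q = 868 the demand price is (13570 - 868)/2 = 6351 and the supply price is (14930 + 868)/3 = 5266.
Deadweight loss = ½ · (6351 - 5266) · (2170 - 868) = ½ · 1085 · 1302 = 706335.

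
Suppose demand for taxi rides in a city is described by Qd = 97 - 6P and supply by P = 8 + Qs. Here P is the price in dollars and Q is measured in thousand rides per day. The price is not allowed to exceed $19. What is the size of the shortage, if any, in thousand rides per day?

0

Rearranging supply gives Qs = P - 8. Without the control the market clears where 97 - 6P = P - 8, i.e. P* = 15 and Q* = 7.
Since 19 is above P* = 15, the ceiling does not bind and the free-market outcome prevails.
Since the control does not bind, there is no shortage.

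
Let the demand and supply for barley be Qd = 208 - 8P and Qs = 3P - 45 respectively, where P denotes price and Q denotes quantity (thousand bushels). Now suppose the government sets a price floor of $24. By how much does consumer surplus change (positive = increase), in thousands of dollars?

Setting quantity demanded equal to quantity supplied, 208 - 8P = 3P - 45, gives P* = 23 and Q* = 24.
Since 24 > 23, the floor is binding.
At P = 24: Qd = 208 - 8·24 = 16 and Qs = 3·24 - 45 = 27.
Consumer surplus without the control is ½ · (26 - 23) · 24 = 36.
With the floor, consumers buy 16 units at 24, so CS = ½ · (26 - 24) · 16 = 16.
Change in consumer surplus = 16 - 36 = -20.

-20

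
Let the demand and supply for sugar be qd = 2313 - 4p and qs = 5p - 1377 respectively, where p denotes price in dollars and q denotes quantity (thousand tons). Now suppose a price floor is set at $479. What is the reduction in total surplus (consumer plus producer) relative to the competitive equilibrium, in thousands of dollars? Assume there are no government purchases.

In a free market, 2313 - 4p = 5p - 1377 gives the equilibrium p* = 410, q* = 673.
The floor of 479 is above the equilibrium price 410, so it binds.
At p = 479: qd = 2313 - 4·479 = 397 and qs = 5·479 - 1377 = 1018.
Quantity traded falls to 397. At q = 397 the demand price is (2313 - 397)/4 = 479 and the supply price is (1377 + 397)/5 = 354.8.
Deadweight loss = ½ · (479 - 354.8) · (673 - 397) = ½ · 124.2 · 276 = 17139.6.

17139.6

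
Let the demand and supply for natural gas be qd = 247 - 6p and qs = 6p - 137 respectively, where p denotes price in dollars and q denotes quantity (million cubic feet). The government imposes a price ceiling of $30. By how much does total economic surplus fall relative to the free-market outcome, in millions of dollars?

24

Without the control the market clears where 247 - 6p = 6p - 137, i.e. p* = 32 and q* = 55.
Because the ceiling (30) lies below the market-clearing price, it is binding.
At p = 30: qd = 247 - 6·30 = 67 and qs = 6·30 - 137 = 43.
Quantity traded falls to 43. At q = 43 the demand price is (247 - 43)/6 = 34 and the supply price is (137 + 43)/6 = 30.
Deadweight loss = ½ · (34 - 30) · (55 - 43) = ½ · 4 · 12 = 24.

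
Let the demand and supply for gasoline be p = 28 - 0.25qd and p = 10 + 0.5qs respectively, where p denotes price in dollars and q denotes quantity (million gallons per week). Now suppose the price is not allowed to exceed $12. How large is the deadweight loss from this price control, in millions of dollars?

Rearranging demand gives qd = 112 - 4p; rearranging supply gives qs = 2p - 20. Equilibrium: 112 - 4p = 2p - 20, so 132 = 6p and p* = 22, q* = 24.
Since 12 < 22, the ceiling is binding.
At p = 12: qd = 112 - 4·12 = 64 and qs = 2·12 - 20 = 4.
Quantity traded falls to 4. At q = 4 the demand price is (112 - 4)/4 = 27 and the supply price is (20 + 4)/2 = 12.
Deadweight loss = ½ · (27 - 12) · (24 - 4) = ½ · 15 · 20 = 150.

150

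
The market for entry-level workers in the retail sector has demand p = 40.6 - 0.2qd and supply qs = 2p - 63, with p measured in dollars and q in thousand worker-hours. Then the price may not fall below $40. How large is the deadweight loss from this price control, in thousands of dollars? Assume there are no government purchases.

Rearranging demand gives qd = 203 - 5p. In a free market, 203 - 5p = 2p - 63 gives the equilibrium p* = 38, q* = 13.
The floor of 40 is above the equilibrium price 38, so it binds.
At p = 40: qd = 203 - 5·40 = 3 and qs = 2·40 - 63 = 17.
Quantity traded falls to 3. At q = 3 the demand price is (203 - 3)/5 = 40 and the supply price is (63 + 3)/2 = 33.
Deadweight loss = ½ · (40 - 33) · (13 - 3) = ½ · 7 · 10 = 35.

35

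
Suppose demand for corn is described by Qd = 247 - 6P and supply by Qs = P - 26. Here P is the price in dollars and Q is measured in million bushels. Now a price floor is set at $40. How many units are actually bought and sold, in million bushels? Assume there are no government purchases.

7

Equilibrium: 247 - 6P = P - 26, so 273 = 7P and P* = 39, Q* = 13.
Because the floor (40) lies above the market-clearing price, it is binding.
At P = 40: Qd = 247 - 6·40 = 7 and Qs = 40 - 26 = 14.
The quantity actually transacted is the short side, demand: 7.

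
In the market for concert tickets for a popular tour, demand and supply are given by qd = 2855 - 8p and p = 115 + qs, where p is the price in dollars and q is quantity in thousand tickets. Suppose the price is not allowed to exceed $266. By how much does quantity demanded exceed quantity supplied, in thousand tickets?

576

Rearranging supply gives qs = p - 115. Setting quantity demanded equal to quantity supplied, 2855 - 8p = p - 115, gives p* = 330 and q* = 215.
The ceiling of 266 is below the equilibrium price 330, so it binds.
At p = 266: qd = 2855 - 8·266 = 727 and qs = 266 - 115 = 151.
Shortage = qd - qs = 727 - 151 = 576.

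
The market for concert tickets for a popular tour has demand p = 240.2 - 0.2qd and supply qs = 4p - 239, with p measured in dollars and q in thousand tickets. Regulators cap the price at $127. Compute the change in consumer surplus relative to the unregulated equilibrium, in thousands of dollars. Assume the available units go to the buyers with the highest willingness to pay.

Rearranging demand gives qd = 1201 - 5p. Setting quantity demanded equal to quantity supplied, 1201 - 5p = 4p - 239, gives p* = 160 and q* = 401.
Since 127 < 160, the ceiling is binding.
At p = 127: qd = 1201 - 5·127 = 566 and qs = 4·127 - 239 = 269.
Consumer surplus without the control is ½ · (240.2 - 160) · 401 = 16080.1.
With the ceiling, 269 units are sold at 127 (assume they go to the highest-value buyers). The demand price at q = 269 is 186.4, so CS = ½ · [(240.2 - 127) + (186.4 - 127)] · 269 = 23214.7.
Change in consumer surplus = 23214.7 - 16080.1 = 7134.6.

7134.6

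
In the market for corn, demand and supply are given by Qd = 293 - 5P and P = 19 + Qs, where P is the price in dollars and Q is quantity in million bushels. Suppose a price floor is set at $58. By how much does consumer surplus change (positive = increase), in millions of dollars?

-108

Rearranging supply gives Qs = P - 19. Setting quantity demanded equal to quantity supplied, 293 - 5P = P - 19, gives P* = 52 and Q* = 33.
Since 58 > 52, the floor is binding.
At P = 58: Qd = 293 - 5·58 = 3 and Qs = 58 - 19 = 39.
Consumer surplus without the control is ½ · (58.6 - 52) · 33 = 108.9.
With the floor, consumers buy 3 units at 58, so CS = ½ · (58.6 - 58) · 3 = 0.9.
Change in consumer surplus = 0.9 - 108.9 = -108.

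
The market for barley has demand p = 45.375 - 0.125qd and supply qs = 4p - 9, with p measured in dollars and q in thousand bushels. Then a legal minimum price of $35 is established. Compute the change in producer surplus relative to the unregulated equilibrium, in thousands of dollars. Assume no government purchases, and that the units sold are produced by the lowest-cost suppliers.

204

Rearranging demand gives qd = 363 - 8p. Setting quantity demanded equal to quantity supplied, 363 - 8p = 4p - 9, gives p* = 31 and q* = 115.
Because the floor (35) lies above the market-clearing price, it is binding.
At p = 35: qd = 363 - 8·35 = 83 and qs = 4·35 - 9 = 131.
Producer surplus without the control is ½ · (31 - 2.25) · 115 = 1653.125.
With the floor, 83 units are sold at 35. The supply price at q = 83 is 23, so PS = ½ · [(35 - 2.25) + (35 - 23)] · 83 = 1857.125.
Change in producer surplus = 1857.125 - 1653.125 = 204.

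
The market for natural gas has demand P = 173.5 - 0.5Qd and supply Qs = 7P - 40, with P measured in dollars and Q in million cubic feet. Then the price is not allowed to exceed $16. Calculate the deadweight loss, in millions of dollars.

11481.75

Rearranging demand gives Qd = 347 - 2P. Setting quantity demanded equal to quantity supplied, 347 - 2P = 7P - 40, gives P* = 43 and Q* = 261.
The ceiling of 16 is below the equilibrium price 43, so it binds.
At P = 16: Qd = 347 - 2·16 = 315 and Qs = 7·16 - 40 = 72.
Quantity traded falls to 72. At Q = 72 the demand price is (347 - 72)/2 = 137.5 and the supply price is (40 + 72)/7 = 16.
Deadweight loss = ½ · (137.5 - 16) · (261 - 72) = ½ · 121.5 · 189 = 11481.75.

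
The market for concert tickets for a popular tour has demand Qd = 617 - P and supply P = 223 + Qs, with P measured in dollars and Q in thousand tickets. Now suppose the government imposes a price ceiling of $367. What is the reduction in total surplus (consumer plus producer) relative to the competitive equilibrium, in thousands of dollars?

Rearranging supply gives Qs = P - 223. Without the control the market clears where 617 - P = P - 223, i.e. P* = 420 and Q* = 197.
Since 367 < 420, the ceiling is binding.
At P = 367: Qd = 617 - 367 = 250 and Qs = 367 - 223 = 144.
Quantity traded falls to 144. At Q = 144 the demand price is 617 - 144 = 473 and the supply price is 223 + 144 = 367.
Deadweight loss = ½ · (473 - 367) · (197 - 144) = ½ · 106 · 53 = 2809.

2809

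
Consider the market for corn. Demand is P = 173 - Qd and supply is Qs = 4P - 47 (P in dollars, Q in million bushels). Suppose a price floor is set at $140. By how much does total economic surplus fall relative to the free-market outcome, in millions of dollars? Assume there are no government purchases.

Rearranging demand gives Qd = 173 - P. Without the control the market clears where 173 - P = 4P - 47, i.e. P* = 44 and Q* = 129.
Since 140 > 44, the floor is binding.
At P = 140: Qd = 173 - 140 = 33 and Qs = 4·140 - 47 = 513.
Quantity traded falls to 33. At Q = 33 the demand price is 173 - 33 = 140 and the supply price is (47 + 33)/4 = 20.
Deadweight loss = ½ · (140 - 20) · (129 - 33) = ½ · 120 · 96 = 5760.

5760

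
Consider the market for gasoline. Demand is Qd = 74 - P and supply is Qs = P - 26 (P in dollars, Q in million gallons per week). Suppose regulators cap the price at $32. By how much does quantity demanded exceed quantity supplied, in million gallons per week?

Without the control the market clears where 74 - P = P - 26, i.e. P* = 50 and Q* = 24.
The ceiling of 32 is below the equilibrium price 50, so it binds.
At P = 32: Qd = 74 - 32 = 42 and Qs = 32 - 26 = 6.
Shortage = Qd - Qs = 42 - 6 = 36.

36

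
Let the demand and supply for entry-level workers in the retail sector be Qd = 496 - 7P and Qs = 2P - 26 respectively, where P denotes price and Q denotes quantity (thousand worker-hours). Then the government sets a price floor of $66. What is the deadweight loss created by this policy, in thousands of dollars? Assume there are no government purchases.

1008

Without the control the market clears where 496 - 7P = 2P - 26, i.e. P* = 58 and Q* = 90.
The floor of 66 is above the equilibrium price 58, so it binds.
At P = 66: Qd = 496 - 7·66 = 34 and Qs = 2·66 - 26 = 106.
Quantity traded falls to 34. At Q = 34 the demand price is (496 - 34)/7 = 66 and the supply price is (26 + 34)/2 = 30.
Deadweight loss = ½ · (66 - 30) · (90 - 34) = ½ · 36 · 56 = 1008.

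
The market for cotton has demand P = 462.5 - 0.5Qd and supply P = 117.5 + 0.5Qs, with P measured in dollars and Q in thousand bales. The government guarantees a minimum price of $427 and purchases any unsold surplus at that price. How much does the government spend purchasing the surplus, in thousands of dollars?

Rearranging demand gives Qd = 925 - 2P; rearranging supply gives Qs = 2P - 235. Setting quantity demanded equal to quantity supplied, 925 - 2P = 2P - 235, gives P* = 290 and Q* = 345.
Since 427 > 290, the floor is binding.
At P = 427: Qd = 925 - 2·427 = 71 and Qs = 2·427 - 235 = 619.
Surplus = Qs - Qd = 548.
Government expenditure = surplus × support price = 548 × 427 = 233996.

233996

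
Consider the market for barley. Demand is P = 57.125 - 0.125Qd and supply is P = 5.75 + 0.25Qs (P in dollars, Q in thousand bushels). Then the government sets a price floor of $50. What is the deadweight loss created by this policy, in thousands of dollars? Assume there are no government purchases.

Rearranging demand gives Qd = 457 - 8P; rearranging supply gives Qs = 4P - 23. Without the control the market clears where 457 - 8P = 4P - 23, i.e. P* = 40 and Q* = 137.
Since 50 > 40, the floor is binding.
At P = 50: Qd = 457 - 8·50 = 57 and Qs = 4·50 - 23 = 177.
Quantity traded falls to 57. At Q = 57 the demand price is (457 - 57)/8 = 50 and the supply price is (23 + 57)/4 = 20.
Deadweight loss = ½ · (50 - 20) · (137 - 57) = ½ · 30 · 80 = 1200.

1200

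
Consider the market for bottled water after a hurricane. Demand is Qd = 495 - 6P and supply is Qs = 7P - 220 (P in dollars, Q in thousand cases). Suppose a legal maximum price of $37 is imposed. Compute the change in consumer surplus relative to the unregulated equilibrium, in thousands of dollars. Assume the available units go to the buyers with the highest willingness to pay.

-621

In a free market, 495 - 6P = 7P - 220 gives the equilibrium P* = 55, Q* = 165.
The ceiling of 37 is below the equilibrium price 55, so it binds.
At P = 37: Qd = 495 - 6·37 = 273 and Qs = 7·37 - 220 = 39.
Consumer surplus without the control is ½ · (82.5 - 55) · 165 = 2268.75.
With the ceiling, 39 units are sold at 37 (assume they go to the highest-value buyers). The demand price at Q = 39 is 76, so CS = ½ · [(82.5 - 37) + (76 - 37)] · 39 = 1647.75.
Change in consumer surplus = 1647.75 - 2268.75 = -621.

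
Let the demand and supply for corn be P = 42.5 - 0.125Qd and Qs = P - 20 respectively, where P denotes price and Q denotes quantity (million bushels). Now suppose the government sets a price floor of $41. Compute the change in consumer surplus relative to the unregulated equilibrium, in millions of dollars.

-16

Rearranging demand gives Qd = 340 - 8P. Without the control the market clears where 340 - 8P = P - 20, i.e. P* = 40 and Q* = 20.
Because the floor (41) lies above the market-clearing price, it is binding.
At P = 41: Qd = 340 - 8·41 = 12 and Qs = 41 - 20 = 21.
Consumer surplus without the control is ½ · (42.5 - 40) · 20 = 25.
With the floor, consumers buy 12 units at 41, so CS = ½ · (42.5 - 41) · 12 = 9.
Change in consumer surplus = 9 - 25 = -16.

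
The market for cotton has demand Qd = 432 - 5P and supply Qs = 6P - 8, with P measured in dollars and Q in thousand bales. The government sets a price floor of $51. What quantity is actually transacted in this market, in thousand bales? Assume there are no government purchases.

177

In a free market, 432 - 5P = 6P - 8 gives the equilibrium P* = 40, Q* = 232.
Because the floor (51) lies above the market-clearing price, it is binding.
At P = 51: Qd = 432 - 5·51 = 177 and Qs = 6·51 - 8 = 298.
The quantity actually transacted is the short side, demand: 177.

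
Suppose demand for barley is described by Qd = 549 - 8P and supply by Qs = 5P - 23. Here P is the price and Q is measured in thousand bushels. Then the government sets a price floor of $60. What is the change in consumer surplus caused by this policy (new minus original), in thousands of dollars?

-2128

In a free market, 549 - 8P = 5P - 23 gives the equilibrium P* = 44, Q* = 197.
Because the floor (60) lies above the market-clearing price, it is binding.
At P = 60: Qd = 549 - 8·60 = 69 and Qs = 5·60 - 23 = 277.
Consumer surplus without the control is ½ · (68.625 - 44) · 197 = 2425.5625.
With the floor, consumers buy 69 units at 60, so CS = ½ · (68.625 - 60) · 69 = 297.5625.
Change in consumer surplus = 297.5625 - 2425.5625 = -2128.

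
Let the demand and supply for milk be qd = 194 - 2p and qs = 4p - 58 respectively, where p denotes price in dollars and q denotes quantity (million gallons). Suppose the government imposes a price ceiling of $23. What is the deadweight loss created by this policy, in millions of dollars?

Without the control the market clears where 194 - 2p = 4p - 58, i.e. p* = 42 and q* = 110.
The ceiling of 23 is below the equilibrium price 42, so it binds.
At p = 23: qd = 194 - 2·23 = 148 and qs = 4·23 - 58 = 34.
Quantity traded falls to 34. At q = 34 the demand price is (194 - 34)/2 = 80 and the supply price is (58 + 34)/4 = 23.
Deadweight loss = ½ · (80 - 23) · (110 - 34) = ½ · 57 · 76 = 2166.

2166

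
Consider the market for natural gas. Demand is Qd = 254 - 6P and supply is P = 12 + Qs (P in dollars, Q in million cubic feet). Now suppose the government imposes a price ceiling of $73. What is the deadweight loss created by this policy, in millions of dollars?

Rearranging supply gives Qs = P - 12. In a free market, 254 - 6P = P - 12 gives the equilibrium P* = 38, Q* = 26.
The ceiling of 73 is above the equilibrium price 38, so it is not binding; the market clears at P* = 38, Q* = 26.
Since the control does not bind, no trades are prevented and deadweight loss is zero.

0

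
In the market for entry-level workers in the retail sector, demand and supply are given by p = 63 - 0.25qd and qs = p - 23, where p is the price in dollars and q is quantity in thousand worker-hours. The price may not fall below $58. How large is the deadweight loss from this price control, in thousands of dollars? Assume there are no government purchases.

Rearranging demand gives qd = 252 - 4p. Setting quantity demanded equal to quantity supplied, 252 - 4p = p - 23, gives p* = 55 and q* = 32.
Since 58 > 55, the floor is binding.
At p = 58: qd = 252 - 4·58 = 20 and qs = 58 - 23 = 35.
Quantity traded falls to 20. At q = 20 the demand price is (252 - 20)/4 = 58 and the supply price is 23 + 20 = 43.
Deadweight loss = ½ · (58 - 43) · (32 - 20) = ½ · 15 · 12 = 90.

90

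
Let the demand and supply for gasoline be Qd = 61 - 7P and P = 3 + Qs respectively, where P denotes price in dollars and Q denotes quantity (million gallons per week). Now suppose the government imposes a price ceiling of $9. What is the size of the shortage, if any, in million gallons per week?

Rearranging supply gives Qs = P - 3. Without the control the market clears where 61 - 7P = P - 3, i.e. P* = 8 and Q* = 5.
The ceiling of 9 is above the equilibrium price 8, so it is not binding; the market clears at P* = 8, Q* = 5.
Since the control does not bind, there is no shortage.

0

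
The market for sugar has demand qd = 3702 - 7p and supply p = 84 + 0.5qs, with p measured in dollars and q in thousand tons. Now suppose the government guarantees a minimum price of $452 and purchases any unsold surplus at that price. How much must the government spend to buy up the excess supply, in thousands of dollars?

89496

Rearranging supply gives qs = 2p - 168. Setting quantity demanded equal to quantity supplied, 3702 - 7p = 2p - 168, gives p* = 430 and q* = 692.
Since 452 > 430, the floor is binding.
At p = 452: qd = 3702 - 7·452 = 538 and qs = 2·452 - 168 = 736.
Surplus = qs - qd = 198.
Government expenditure = surplus × support price = 198 × 452 = 89496.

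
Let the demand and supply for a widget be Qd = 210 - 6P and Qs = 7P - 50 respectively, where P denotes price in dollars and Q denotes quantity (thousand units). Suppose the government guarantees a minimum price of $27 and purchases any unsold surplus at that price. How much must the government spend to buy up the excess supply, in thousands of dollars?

2457

Without the control the market clears where 210 - 6P = 7P - 50, i.e. P* = 20 and Q* = 90.
Since 27 > 20, the floor is binding.
At P = 27: Qd = 210 - 6·27 = 48 and Qs = 7·27 - 50 = 139.
Surplus = Qs - Qd = 91.
Government expenditure = surplus × support price = 91 × 27 = 2457.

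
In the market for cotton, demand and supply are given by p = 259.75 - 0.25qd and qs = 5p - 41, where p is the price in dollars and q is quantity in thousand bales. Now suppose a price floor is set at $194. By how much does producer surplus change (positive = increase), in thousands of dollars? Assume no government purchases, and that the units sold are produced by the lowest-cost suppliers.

Rearranging demand gives qd = 1039 - 4p. Without the control the market clears where 1039 - 4p = 5p - 41, i.e. p* = 120 and q* = 559.
The floor of 194 is above the equilibrium price 120, so it binds.
At p = 194: qd = 1039 - 4·194 = 263 and qs = 5·194 - 41 = 929.
Producer surplus without the control is ½ · (120 - 8.2) · 559 = 31248.1.
With the floor, 263 units are sold at 194. The supply price at q = 263 is 60.8, so PS = ½ · [(194 - 8.2) + (194 - 60.8)] · 263 = 41948.5.
Change in producer surplus = 41948.5 - 31248.1 = 10700.4.

10700.4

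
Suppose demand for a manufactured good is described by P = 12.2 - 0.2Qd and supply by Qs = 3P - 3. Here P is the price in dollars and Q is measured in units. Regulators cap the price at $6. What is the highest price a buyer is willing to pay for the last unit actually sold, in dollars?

Rearranging demand gives Qd = 61 - 5P. Equilibrium: 61 - 5P = 3P - 3, so 64 = 8P and P* = 8, Q* = 21.
Because the ceiling (6) lies below the market-clearing price, it is binding.
At P = 6: Qd = 61 - 5·6 = 31 and Qs = 3·6 - 3 = 15.
Only 15 units reach the market. On the demand curve, the marginal buyer's willingness to pay at Q = 15 is (61 - 15)/5 = 9.2.

9.2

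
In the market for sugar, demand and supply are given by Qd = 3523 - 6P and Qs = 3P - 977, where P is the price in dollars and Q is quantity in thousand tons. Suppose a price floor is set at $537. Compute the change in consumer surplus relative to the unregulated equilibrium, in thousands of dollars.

In a free market, 3523 - 6P = 3P - 977 gives the equilibrium P* = 500, Q* = 523.
The floor of 537 is above the equilibrium price 500, so it binds.
At P = 537: Qd = 3523 - 6·537 = 301 and Qs = 3·537 - 977 = 634.
Consumer surplus without the control is ½ · (3523/6 - 500) · 523 = 273529/12.
With the floor, consumers buy 301 units at 537, so CS = ½ · (3523/6 - 537) · 301 = 90601/12.
Change in consumer surplus = 90601/12 - 273529/12 = -15244.

-15244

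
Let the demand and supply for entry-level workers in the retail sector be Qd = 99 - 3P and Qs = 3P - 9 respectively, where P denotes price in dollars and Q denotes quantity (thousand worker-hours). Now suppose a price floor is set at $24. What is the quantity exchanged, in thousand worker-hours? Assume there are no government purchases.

27

In a free market, 99 - 3P = 3P - 9 gives the equilibrium P* = 18, Q* = 45.
Because the floor (24) lies above the market-clearing price, it is binding.
At P = 24: Qd = 99 - 3·24 = 27 and Qs = 3·24 - 9 = 63.
The quantity actually transacted is the short side, demand: 27.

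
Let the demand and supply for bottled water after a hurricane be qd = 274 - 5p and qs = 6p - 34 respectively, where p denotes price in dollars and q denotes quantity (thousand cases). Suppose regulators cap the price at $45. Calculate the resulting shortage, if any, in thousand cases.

Setting quantity demanded equal to quantity supplied, 274 - 5p = 6p - 34, gives p* = 28 and q* = 134.
Since 45 is above p* = 28, the ceiling does not bind and the free-market outcome prevails.
Since the control does not bind, there is no shortage.

0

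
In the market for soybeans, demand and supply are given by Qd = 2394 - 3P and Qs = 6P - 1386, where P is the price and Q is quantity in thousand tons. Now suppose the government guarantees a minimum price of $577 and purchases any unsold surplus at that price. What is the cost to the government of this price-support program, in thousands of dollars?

815301

Equilibrium: 2394 - 3P = 6P - 1386, so 3780 = 9P and P* = 420, Q* = 1134.
Since 577 > 420, the floor is binding.
At P = 577: Qd = 2394 - 3·577 = 663 and Qs = 6·577 - 1386 = 2076.
Surplus = Qs - Qd = 1413.
Government expenditure = surplus × support price = 1413 × 577 = 815301.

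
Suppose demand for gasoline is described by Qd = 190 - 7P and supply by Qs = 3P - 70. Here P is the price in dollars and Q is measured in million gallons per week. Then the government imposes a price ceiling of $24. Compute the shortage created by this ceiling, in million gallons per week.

Without the control the market clears where 190 - 7P = 3P - 70, i.e. P* = 26 and Q* = 8.
Since 24 < 26, the ceiling is binding.
At P = 24: Qd = 190 - 7·24 = 22 and Qs = 3·24 - 70 = 2.
Shortage = Qd - Qs = 22 - 2 = 20.

20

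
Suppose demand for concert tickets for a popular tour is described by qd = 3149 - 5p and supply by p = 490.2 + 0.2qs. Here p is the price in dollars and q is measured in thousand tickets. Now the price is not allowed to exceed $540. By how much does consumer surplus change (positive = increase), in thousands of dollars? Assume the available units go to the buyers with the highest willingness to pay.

Rearranging supply gives qs = 5p - 2451. Equilibrium: 3149 - 5p = 5p - 2451, so 5600 = 10p and p* = 560, q* = 349.
Since 540 < 560, the ceiling is binding.
At p = 540: qd = 3149 - 5·540 = 449 and qs = 5·540 - 2451 = 249.
Consumer surplus without the control is ½ · (629.8 - 560) · 349 = 12180.1.
With the ceiling, 249 units are sold at 540 (assume they go to the highest-value buyers). The demand price at q = 249 is 580, so CS = ½ · [(629.8 - 540) + (580 - 540)] · 249 = 16160.1.
Change in consumer surplus = 16160.1 - 12180.1 = 3980.

3980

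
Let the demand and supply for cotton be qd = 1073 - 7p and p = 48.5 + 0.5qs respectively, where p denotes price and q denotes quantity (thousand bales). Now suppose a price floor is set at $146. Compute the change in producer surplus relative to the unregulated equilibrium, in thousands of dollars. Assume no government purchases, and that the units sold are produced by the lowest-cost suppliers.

Rearranging supply gives qs = 2p - 97. Setting quantity demanded equal to quantity supplied, 1073 - 7p = 2p - 97, gives p* = 130 and q* = 163.
Because the floor (146) lies above the market-clearing price, it is binding.
At p = 146: qd = 1073 - 7·146 = 51 and qs = 2·146 - 97 = 195.
Producer surplus without the control is ½ · (130 - 48.5) · 163 = 6642.25.
With the floor, 51 units are sold at 146. The supply price at q = 51 is 74, so PS = ½ · [(146 - 48.5) + (146 - 74)] · 51 = 4322.25.
Change in producer surplus = 4322.25 - 6642.25 = -2320.

-2320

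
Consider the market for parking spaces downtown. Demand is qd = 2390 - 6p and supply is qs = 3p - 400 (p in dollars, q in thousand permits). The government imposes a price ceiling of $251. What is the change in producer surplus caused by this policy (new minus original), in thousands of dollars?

In a free market, 2390 - 6p = 3p - 400 gives the equilibrium p* = 310, q* = 530.
Because the ceiling (251) lies below the market-clearing price, it is binding.
At p = 251: qd = 2390 - 6·251 = 884 and qs = 3·251 - 400 = 353.
Producer surplus without the control is ½ · (310 - 400/3) · 530 = 140450/3.
With the ceiling, producers sell 353 units at 251, so PS = ½ · (251 - 400/3) · 353 = 124609/6.
Change in producer surplus = 124609/6 - 140450/3 = -26048.5.

-26048.5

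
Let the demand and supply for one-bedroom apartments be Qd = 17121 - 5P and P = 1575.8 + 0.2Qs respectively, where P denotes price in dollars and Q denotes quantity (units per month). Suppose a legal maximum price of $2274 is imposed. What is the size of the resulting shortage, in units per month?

2260

Rearranging supply gives Qs = 5P - 7879. Setting quantity demanded equal to quantity supplied, 17121 - 5P = 5P - 7879, gives P* = 2500 and Q* = 4621.
The ceiling of 2274 is below the equilibrium price 2500, so it binds.
At P = 2274: Qd = 17121 - 5·2274 = 5751 and Qs = 5·2274 - 7879 = 3491.
Shortage = Qd - Qs = 5751 - 3491 = 2260.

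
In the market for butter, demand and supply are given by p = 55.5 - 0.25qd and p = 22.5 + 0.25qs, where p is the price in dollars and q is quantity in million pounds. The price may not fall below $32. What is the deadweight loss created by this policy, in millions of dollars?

Rearranging demand gives qd = 222 - 4p; rearranging supply gives qs = 4p - 90. Equilibrium: 222 - 4p = 4p - 90, so 312 = 8p and p* = 39, q* = 66.
The floor of 32 is below the equilibrium price 39, so it is not binding; the market clears at p* = 39, q* = 66.
Since the control does not bind, no trades are prevented and deadweight loss is zero.

0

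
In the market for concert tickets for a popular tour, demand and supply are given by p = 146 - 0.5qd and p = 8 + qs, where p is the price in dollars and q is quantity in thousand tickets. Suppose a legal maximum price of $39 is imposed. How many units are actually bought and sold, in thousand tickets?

Rearranging demand gives qd = 292 - 2p; rearranging supply gives qs = p - 8. Without the control the market clears where 292 - 2p = p - 8, i.e. p* = 100 and q* = 92.
Since 39 < 100, the ceiling is binding.
At p = 39: qd = 292 - 2·39 = 214 and qs = 39 - 8 = 31.
The quantity actually transacted is the short side, supply: 31.

31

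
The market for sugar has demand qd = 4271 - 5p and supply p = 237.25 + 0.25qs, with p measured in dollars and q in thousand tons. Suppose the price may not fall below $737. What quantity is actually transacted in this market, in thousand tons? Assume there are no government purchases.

Rearranging supply gives qs = 4p - 949. Equilibrium: 4271 - 5p = 4p - 949, so 5220 = 9p and p* = 580, q* = 1371.
Since 737 > 580, the floor is binding.
At p = 737: qd = 4271 - 5·737 = 586 and qs = 4·737 - 949 = 1999.
The quantity actually transacted is the short side, demand: 586.

586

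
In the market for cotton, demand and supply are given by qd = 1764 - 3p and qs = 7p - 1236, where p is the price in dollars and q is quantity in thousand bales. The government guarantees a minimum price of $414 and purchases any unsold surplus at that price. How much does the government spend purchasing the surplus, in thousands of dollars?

471960

In a free market, 1764 - 3p = 7p - 1236 gives the equilibrium p* = 300, q* = 864.
The floor of 414 is above the equilibrium price 300, so it binds.
At p = 414: qd = 1764 - 3·414 = 522 and qs = 7·414 - 1236 = 1662.
Surplus = qs - qd = 1140.
Government expenditure = surplus × support price = 1140 × 414 = 471960.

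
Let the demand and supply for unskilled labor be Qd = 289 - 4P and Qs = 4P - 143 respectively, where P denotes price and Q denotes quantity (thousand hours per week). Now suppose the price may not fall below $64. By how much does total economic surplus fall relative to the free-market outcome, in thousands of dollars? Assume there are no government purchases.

In a free market, 289 - 4P = 4P - 143 gives the equilibrium P* = 54, Q* = 73.
Since 64 > 54, the floor is binding.
At P = 64: Qd = 289 - 4·64 = 33 and Qs = 4·64 - 143 = 113.
Quantity traded falls to 33. At Q = 33 the demand price is (289 - 33)/4 = 64 and the supply price is (143 + 33)/4 = 44.
Deadweight loss = ½ · (64 - 44) · (73 - 33) = ½ · 20 · 40 = 400.

400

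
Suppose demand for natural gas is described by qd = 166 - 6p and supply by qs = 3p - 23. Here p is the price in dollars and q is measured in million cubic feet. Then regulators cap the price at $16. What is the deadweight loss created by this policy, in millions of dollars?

56.25

In a free market, 166 - 6p = 3p - 23 gives the equilibrium p* = 21, q* = 40.
Because the ceiling (16) lies below the market-clearing price, it is binding.
At p = 16: qd = 166 - 6·16 = 70 and qs = 3·16 - 23 = 25.
Quantity traded falls to 25. At q = 25 the demand price is (166 - 25)/6 = 23.5 and the supply price is (23 + 25)/3 = 16.
Deadweight loss = ½ · (23.5 - 16) · (40 - 25) = ½ · 7.5 · 15 = 56.25.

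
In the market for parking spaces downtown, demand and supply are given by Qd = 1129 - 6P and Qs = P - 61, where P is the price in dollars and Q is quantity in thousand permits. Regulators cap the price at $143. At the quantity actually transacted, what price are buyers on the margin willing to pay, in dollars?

Setting quantity demanded equal to quantity supplied, 1129 - 6P = P - 61, gives P* = 170 and Q* = 109.
The ceiling of 143 is below the equilibrium price 170, so it binds.
At P = 143: Qd = 1129 - 6·143 = 271 and Qs = 143 - 61 = 82.
Only 82 units reach the market. On the demand curve, the marginal buyer's willingness to pay at Q = 82 is (1129 - 82)/6 = 174.5.

174.5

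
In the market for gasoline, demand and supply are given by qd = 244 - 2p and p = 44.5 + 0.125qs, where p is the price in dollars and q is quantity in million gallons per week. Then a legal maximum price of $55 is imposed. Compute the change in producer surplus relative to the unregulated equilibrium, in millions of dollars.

-520

Rearranging supply gives qs = 8p - 356. Equilibrium: 244 - 2p = 8p - 356, so 600 = 10p and p* = 60, q* = 124.
Because the ceiling (55) lies below the market-clearing price, it is binding.
At p = 55: qd = 244 - 2·55 = 134 and qs = 8·55 - 356 = 84.
Producer surplus without the control is ½ · (60 - 44.5) · 124 = 961.
With the ceiling, producers sell 84 units at 55, so PS = ½ · (55 - 44.5) · 84 = 441.
Change in producer surplus = 441 - 961 = -520.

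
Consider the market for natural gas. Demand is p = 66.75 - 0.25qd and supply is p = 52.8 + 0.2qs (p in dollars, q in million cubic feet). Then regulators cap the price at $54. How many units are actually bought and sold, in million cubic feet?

6

Rearranging demand gives qd = 267 - 4p; rearranging supply gives qs = 5p - 264. In a free market, 267 - 4p = 5p - 264 gives the equilibrium p* = 59, q* = 31.
The ceiling of 54 is below the equilibrium price 59, so it binds.
At p = 54: qd = 267 - 4·54 = 51 and qs = 5·54 - 264 = 6.
The quantity actually transacted is the short side, supply: 6.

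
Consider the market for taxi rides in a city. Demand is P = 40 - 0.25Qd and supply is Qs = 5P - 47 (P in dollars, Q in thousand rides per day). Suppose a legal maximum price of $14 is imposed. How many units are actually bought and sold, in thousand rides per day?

Rearranging demand gives Qd = 160 - 4P. In a free market, 160 - 4P = 5P - 47 gives the equilibrium P* = 23, Q* = 68.
Since 14 < 23, the ceiling is binding.
At P = 14: Qd = 160 - 4·14 = 104 and Qs = 5·14 - 47 = 23.
The quantity actually transacted is the short side, supply: 23.

23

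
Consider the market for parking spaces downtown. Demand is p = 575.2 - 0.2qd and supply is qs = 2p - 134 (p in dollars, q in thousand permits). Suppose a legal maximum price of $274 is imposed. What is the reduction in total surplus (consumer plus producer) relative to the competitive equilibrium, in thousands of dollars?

Rearranging demand gives qd = 2876 - 5p. Equilibrium: 2876 - 5p = 2p - 134, so 3010 = 7p and p* = 430, q* = 726.
Because the ceiling (274) lies below the market-clearing price, it is binding.
At p = 274: qd = 2876 - 5·274 = 1506 and qs = 2·274 - 134 = 414.
Quantity traded falls to 414. At q = 414 the demand price is (2876 - 414)/5 = 492.4 and the supply price is (134 + 414)/2 = 274.
Deadweight loss = ½ · (492.4 - 274) · (726 - 414) = ½ · 218.4 · 312 = 34070.4.

34070.4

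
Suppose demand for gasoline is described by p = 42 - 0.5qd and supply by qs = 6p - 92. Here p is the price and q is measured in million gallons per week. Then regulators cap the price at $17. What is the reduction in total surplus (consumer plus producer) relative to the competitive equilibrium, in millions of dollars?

Rearranging demand gives qd = 84 - 2p. Without the control the market clears where 84 - 2p = 6p - 92, i.e. p* = 22 and q* = 40.
Since 17 < 22, the ceiling is binding.
At p = 17: qd = 84 - 2·17 = 50 and qs = 6·17 - 92 = 10.
Quantity traded falls to 10. At q = 10 the demand price is (84 - 10)/2 = 37 and the supply price is (92 + 10)/6 = 17.
Deadweight loss = ½ · (37 - 17) · (40 - 10) = ½ · 20 · 30 = 300.

300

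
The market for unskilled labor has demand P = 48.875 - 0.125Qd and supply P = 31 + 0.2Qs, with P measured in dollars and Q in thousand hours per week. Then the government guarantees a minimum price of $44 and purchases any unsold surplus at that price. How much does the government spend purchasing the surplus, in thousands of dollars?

1144

Rearranging demand gives Qd = 391 - 8P; rearranging supply gives Qs = 5P - 155. In a free market, 391 - 8P = 5P - 155 gives the equilibrium P* = 42, Q* = 55.
Because the floor (44) lies above the market-clearing price, it is binding.
At P = 44: Qd = 391 - 8·44 = 39 and Qs = 5·44 - 155 = 65.
Surplus = Qs - Qd = 26.
Government expenditure = surplus × support price = 26 × 44 = 1144.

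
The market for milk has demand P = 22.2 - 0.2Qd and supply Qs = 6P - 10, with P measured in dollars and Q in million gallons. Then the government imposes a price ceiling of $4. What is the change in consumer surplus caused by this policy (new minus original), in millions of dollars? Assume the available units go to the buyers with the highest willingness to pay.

-78.4

Rearranging demand gives Qd = 111 - 5P. Without the control the market clears where 111 - 5P = 6P - 10, i.e. P* = 11 and Q* = 56.
Since 4 < 11, the ceiling is binding.
At P = 4: Qd = 111 - 5·4 = 91 and Qs = 6·4 - 10 = 14.
Consumer surplus without the control is ½ · (22.2 - 11) · 56 = 313.6.
With the ceiling, 14 units are sold at 4 (assume they go to the highest-value buyers). The demand price at Q = 14 is 19.4, so CS = ½ · [(22.2 - 4) + (19.4 - 4)] · 14 = 235.2.
Change in consumer surplus = 235.2 - 313.6 = -78.4.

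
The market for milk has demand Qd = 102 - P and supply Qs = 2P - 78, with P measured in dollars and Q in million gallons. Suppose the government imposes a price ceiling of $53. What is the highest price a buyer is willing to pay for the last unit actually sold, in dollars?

74

Without the control the market clears where 102 - P = 2P - 78, i.e. P* = 60 and Q* = 42.
Since 53 < 60, the ceiling is binding.
At P = 53: Qd = 102 - 53 = 49 and Qs = 2·53 - 78 = 28.
Only 28 units reach the market. On the demand curve, the marginal buyer's willingness to pay at Q = 28 is (102 - 28) = 74.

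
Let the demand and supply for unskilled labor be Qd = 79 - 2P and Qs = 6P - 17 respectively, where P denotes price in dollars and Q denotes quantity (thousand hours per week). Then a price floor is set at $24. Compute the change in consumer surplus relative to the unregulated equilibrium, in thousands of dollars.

-516

In a free market, 79 - 2P = 6P - 17 gives the equilibrium P* = 12, Q* = 55.
The floor of 24 is above the equilibrium price 12, so it binds.
At P = 24: Qd = 79 - 2·24 = 31 and Qs = 6·24 - 17 = 127.
Consumer surplus without the control is ½ · (39.5 - 12) · 55 = 756.25.
With the floor, consumers buy 31 units at 24, so CS = ½ · (39.5 - 24) · 31 = 240.25.
Change in consumer surplus = 240.25 - 756.25 = -516.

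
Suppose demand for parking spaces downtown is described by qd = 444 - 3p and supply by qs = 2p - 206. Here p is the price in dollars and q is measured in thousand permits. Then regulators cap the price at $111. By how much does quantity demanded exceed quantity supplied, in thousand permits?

In a free market, 444 - 3p = 2p - 206 gives the equilibrium p* = 130, q* = 54.
The ceiling of 111 is below the equilibrium price 130, so it binds.
At p = 111: qd = 444 - 3·111 = 111 and qs = 2·111 - 206 = 16.
Shortage = qd - qs = 111 - 16 = 95.

95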